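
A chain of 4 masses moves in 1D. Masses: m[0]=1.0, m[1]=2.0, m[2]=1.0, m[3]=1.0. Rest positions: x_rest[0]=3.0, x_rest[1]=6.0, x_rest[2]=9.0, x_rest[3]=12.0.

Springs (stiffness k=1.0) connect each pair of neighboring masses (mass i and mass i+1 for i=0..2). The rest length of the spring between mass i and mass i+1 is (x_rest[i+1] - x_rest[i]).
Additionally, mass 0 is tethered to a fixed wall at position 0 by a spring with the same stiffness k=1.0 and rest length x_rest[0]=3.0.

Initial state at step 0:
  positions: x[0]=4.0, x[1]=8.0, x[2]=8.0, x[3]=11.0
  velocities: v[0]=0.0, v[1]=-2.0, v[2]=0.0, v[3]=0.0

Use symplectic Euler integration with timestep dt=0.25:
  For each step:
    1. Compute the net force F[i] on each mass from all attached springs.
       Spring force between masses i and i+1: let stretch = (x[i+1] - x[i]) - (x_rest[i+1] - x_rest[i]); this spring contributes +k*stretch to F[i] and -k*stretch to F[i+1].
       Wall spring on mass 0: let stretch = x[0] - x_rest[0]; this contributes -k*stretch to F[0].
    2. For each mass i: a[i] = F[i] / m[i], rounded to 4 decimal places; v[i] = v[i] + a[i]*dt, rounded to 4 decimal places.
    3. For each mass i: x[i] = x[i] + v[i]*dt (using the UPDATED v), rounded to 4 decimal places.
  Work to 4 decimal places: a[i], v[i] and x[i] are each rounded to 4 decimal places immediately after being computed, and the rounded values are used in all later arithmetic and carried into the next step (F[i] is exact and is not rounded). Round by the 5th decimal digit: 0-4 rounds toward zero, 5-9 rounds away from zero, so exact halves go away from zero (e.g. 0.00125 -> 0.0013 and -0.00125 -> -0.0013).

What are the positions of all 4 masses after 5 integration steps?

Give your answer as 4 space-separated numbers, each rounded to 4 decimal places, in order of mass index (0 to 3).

Answer: 3.2650 4.5963 9.3534 11.3023

Derivation:
Step 0: x=[4.0000 8.0000 8.0000 11.0000] v=[0.0000 -2.0000 0.0000 0.0000]
Step 1: x=[4.0000 7.3750 8.1875 11.0000] v=[0.0000 -2.5000 0.7500 0.0000]
Step 2: x=[3.9609 6.6699 8.5000 11.0117] v=[-0.1563 -2.8203 1.2500 0.0469]
Step 3: x=[3.8436 5.9374 8.8551 11.0540] v=[-0.4693 -2.9302 1.4204 0.1690]
Step 4: x=[3.6169 5.2306 9.1653 11.1463] v=[-0.9068 -2.8272 1.2407 0.3693]
Step 5: x=[3.2650 4.5963 9.3534 11.3023] v=[-1.4076 -2.5371 0.7523 0.6241]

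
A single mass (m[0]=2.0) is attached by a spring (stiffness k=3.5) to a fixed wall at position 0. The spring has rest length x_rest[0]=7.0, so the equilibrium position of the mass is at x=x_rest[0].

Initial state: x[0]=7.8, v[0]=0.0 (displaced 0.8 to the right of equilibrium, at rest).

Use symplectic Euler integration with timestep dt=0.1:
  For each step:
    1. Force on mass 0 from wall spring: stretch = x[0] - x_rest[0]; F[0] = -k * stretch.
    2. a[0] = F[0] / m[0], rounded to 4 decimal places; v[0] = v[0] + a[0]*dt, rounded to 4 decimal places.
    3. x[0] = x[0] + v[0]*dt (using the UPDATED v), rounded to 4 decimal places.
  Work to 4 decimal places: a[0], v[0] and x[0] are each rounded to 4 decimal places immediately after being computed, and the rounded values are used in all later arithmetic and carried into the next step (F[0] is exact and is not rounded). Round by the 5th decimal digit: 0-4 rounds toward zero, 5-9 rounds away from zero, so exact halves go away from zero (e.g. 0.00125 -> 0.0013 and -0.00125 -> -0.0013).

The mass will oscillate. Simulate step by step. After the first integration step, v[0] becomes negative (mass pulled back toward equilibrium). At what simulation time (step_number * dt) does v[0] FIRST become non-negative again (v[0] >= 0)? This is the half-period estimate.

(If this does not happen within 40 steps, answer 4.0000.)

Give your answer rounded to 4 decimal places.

Answer: 2.4000

Derivation:
Step 0: x=[7.8000] v=[0.0000]
Step 1: x=[7.7860] v=[-0.1400]
Step 2: x=[7.7582] v=[-0.2776]
Step 3: x=[7.7172] v=[-0.4103]
Step 4: x=[7.6636] v=[-0.5358]
Step 5: x=[7.5984] v=[-0.6519]
Step 6: x=[7.5227] v=[-0.7566]
Step 7: x=[7.4379] v=[-0.8481]
Step 8: x=[7.3454] v=[-0.9247]
Step 9: x=[7.2469] v=[-0.9852]
Step 10: x=[7.1441] v=[-1.0284]
Step 11: x=[7.0387] v=[-1.0536]
Step 12: x=[6.9327] v=[-1.0604]
Step 13: x=[6.8278] v=[-1.0486]
Step 14: x=[6.7260] v=[-1.0185]
Step 15: x=[6.6289] v=[-0.9706]
Step 16: x=[6.5383] v=[-0.9057]
Step 17: x=[6.4558] v=[-0.8249]
Step 18: x=[6.3828] v=[-0.7297]
Step 19: x=[6.3206] v=[-0.6217]
Step 20: x=[6.2703] v=[-0.5028]
Step 21: x=[6.2328] v=[-0.3751]
Step 22: x=[6.2087] v=[-0.2408]
Step 23: x=[6.1985] v=[-0.1023]
Step 24: x=[6.2023] v=[0.0380]
First v>=0 after going negative at step 24, time=2.4000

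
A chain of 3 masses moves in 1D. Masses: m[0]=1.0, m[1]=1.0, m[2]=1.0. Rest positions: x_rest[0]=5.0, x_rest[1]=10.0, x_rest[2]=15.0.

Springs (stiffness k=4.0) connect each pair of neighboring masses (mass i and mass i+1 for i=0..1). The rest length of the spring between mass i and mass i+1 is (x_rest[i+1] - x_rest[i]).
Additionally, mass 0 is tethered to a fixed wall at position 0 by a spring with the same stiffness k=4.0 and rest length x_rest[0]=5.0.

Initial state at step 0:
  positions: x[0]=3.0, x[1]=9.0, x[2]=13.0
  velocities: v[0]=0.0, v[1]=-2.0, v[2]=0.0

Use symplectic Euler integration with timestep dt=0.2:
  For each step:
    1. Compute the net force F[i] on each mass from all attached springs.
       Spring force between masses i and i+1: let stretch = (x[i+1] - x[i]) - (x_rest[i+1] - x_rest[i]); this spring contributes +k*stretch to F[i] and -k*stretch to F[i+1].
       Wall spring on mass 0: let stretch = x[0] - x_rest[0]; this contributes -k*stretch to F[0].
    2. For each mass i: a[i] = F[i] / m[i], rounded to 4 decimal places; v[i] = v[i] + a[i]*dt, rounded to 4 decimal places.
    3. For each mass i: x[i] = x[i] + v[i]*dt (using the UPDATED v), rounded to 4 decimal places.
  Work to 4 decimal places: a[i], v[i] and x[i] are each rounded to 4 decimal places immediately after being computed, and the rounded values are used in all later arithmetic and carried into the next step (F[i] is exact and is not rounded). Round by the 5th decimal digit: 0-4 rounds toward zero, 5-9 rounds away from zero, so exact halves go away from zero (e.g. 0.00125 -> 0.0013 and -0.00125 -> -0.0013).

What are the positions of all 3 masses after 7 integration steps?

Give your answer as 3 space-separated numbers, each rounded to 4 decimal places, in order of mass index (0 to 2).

Step 0: x=[3.0000 9.0000 13.0000] v=[0.0000 -2.0000 0.0000]
Step 1: x=[3.4800 8.2800 13.1600] v=[2.4000 -3.6000 0.8000]
Step 2: x=[4.1712 7.5728 13.3392] v=[3.4560 -3.5360 0.8960]
Step 3: x=[4.7393 7.2440 13.3958] v=[2.8403 -1.6442 0.2829]
Step 4: x=[4.9498 7.4987 13.2681] v=[1.0526 1.2735 -0.6385]
Step 5: x=[4.7762 8.2687 13.0173] v=[-0.8681 3.8499 -1.2540]
Step 6: x=[4.3972 9.2397 12.8067] v=[-1.8951 4.8548 -1.0529]
Step 7: x=[4.0894 10.0066 12.8254] v=[-1.5389 3.8344 0.0935]

Answer: 4.0894 10.0066 12.8254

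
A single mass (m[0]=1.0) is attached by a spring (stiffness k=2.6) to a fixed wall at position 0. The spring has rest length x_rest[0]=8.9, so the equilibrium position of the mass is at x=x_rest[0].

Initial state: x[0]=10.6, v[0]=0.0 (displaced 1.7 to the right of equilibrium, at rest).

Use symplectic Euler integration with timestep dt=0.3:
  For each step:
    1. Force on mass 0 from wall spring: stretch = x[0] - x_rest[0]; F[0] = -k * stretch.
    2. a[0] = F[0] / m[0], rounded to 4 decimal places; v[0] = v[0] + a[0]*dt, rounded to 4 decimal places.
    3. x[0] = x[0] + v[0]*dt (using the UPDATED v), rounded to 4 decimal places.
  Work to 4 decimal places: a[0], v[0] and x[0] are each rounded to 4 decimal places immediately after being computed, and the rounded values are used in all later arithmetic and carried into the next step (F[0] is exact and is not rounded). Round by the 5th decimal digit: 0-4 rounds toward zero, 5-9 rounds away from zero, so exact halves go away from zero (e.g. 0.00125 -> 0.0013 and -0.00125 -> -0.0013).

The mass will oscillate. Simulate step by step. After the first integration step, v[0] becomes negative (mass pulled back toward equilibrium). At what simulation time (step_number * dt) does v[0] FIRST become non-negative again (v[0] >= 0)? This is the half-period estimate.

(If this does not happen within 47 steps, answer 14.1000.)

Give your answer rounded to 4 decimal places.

Step 0: x=[10.6000] v=[0.0000]
Step 1: x=[10.2022] v=[-1.3260]
Step 2: x=[9.4997] v=[-2.3417]
Step 3: x=[8.6569] v=[-2.8095]
Step 4: x=[7.8709] v=[-2.6199]
Step 5: x=[7.3257] v=[-1.8172]
Step 6: x=[7.1489] v=[-0.5892]
Step 7: x=[7.3819] v=[0.7767]
First v>=0 after going negative at step 7, time=2.1000

Answer: 2.1000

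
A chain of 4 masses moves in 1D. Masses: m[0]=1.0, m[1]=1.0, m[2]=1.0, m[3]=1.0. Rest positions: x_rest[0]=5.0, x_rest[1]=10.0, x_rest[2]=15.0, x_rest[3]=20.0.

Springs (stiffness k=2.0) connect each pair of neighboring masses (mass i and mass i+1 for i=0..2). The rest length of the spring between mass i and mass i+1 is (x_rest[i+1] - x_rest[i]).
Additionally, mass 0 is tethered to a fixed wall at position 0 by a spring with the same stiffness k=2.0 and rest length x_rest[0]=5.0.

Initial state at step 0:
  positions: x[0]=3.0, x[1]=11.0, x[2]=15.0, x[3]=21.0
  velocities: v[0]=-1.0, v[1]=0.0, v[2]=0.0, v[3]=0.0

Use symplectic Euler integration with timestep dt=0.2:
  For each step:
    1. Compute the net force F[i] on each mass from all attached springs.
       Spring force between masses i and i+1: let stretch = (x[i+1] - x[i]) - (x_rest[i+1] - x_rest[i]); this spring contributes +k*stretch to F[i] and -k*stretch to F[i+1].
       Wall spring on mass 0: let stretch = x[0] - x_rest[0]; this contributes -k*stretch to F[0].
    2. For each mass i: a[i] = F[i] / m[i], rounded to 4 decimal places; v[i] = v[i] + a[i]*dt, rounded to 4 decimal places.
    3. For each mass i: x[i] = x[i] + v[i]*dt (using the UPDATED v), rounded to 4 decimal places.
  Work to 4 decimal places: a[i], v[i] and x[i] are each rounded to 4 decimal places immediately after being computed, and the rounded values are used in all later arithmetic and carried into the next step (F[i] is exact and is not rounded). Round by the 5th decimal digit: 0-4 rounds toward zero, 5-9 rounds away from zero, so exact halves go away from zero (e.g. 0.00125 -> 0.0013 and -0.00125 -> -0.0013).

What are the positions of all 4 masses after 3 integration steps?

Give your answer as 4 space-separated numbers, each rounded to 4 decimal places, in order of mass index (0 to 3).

Step 0: x=[3.0000 11.0000 15.0000 21.0000] v=[-1.0000 0.0000 0.0000 0.0000]
Step 1: x=[3.2000 10.6800 15.1600 20.9200] v=[1.0000 -1.6000 0.8000 -0.4000]
Step 2: x=[3.7424 10.1200 15.4224 20.7792] v=[2.7120 -2.8000 1.3120 -0.7040]
Step 3: x=[4.4956 9.4740 15.6892 20.6099] v=[3.7661 -3.2301 1.3338 -0.8467]

Answer: 4.4956 9.4740 15.6892 20.6099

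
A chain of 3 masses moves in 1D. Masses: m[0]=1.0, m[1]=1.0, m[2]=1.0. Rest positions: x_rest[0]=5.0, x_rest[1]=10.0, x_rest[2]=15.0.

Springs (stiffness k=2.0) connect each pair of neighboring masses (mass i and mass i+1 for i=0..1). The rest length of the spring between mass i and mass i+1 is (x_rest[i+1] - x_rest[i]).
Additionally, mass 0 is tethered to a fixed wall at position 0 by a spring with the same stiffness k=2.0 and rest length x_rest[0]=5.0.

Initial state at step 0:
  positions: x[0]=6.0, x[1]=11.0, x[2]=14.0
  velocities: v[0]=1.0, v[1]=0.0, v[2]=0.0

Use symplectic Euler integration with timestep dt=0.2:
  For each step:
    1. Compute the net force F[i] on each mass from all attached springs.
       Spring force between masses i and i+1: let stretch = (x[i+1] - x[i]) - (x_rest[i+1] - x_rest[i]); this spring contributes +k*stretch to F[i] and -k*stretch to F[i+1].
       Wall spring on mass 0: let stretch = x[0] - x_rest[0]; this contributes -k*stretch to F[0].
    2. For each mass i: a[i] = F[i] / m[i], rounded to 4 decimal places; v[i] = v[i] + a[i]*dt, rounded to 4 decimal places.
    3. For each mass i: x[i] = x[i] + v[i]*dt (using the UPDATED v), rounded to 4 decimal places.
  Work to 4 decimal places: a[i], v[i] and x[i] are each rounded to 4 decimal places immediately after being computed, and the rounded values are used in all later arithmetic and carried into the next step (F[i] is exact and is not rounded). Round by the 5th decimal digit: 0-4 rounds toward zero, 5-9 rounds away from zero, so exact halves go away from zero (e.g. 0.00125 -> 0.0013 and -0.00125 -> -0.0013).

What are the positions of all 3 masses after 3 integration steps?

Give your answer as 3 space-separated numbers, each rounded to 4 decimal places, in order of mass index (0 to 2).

Answer: 6.0010 10.2517 14.8379

Derivation:
Step 0: x=[6.0000 11.0000 14.0000] v=[1.0000 0.0000 0.0000]
Step 1: x=[6.1200 10.8400 14.1600] v=[0.6000 -0.8000 0.8000]
Step 2: x=[6.1280 10.5680 14.4544] v=[0.0400 -1.3600 1.4720]
Step 3: x=[6.0010 10.2517 14.8379] v=[-0.6352 -1.5814 1.9174]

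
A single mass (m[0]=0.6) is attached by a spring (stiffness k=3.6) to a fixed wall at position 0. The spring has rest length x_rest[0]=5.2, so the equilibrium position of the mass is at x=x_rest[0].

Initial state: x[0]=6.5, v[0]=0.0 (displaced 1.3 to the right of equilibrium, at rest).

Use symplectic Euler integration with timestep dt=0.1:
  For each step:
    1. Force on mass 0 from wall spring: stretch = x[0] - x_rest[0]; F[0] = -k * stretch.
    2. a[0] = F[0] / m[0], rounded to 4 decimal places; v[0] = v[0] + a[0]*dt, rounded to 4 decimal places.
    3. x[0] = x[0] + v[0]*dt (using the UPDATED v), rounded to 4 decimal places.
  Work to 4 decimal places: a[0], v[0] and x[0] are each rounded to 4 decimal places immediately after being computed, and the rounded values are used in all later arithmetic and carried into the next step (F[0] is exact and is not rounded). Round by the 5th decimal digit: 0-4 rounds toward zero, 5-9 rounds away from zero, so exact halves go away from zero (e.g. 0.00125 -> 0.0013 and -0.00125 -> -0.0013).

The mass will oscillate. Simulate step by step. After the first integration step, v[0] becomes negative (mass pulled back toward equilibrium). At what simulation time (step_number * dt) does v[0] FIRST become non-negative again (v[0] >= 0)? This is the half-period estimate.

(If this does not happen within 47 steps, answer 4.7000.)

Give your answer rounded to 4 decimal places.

Step 0: x=[6.5000] v=[0.0000]
Step 1: x=[6.4220] v=[-0.7800]
Step 2: x=[6.2707] v=[-1.5132]
Step 3: x=[6.0551] v=[-2.1556]
Step 4: x=[5.7882] v=[-2.6687]
Step 5: x=[5.4860] v=[-3.0216]
Step 6: x=[5.1667] v=[-3.1932]
Step 7: x=[4.8494] v=[-3.1732]
Step 8: x=[4.5531] v=[-2.9628]
Step 9: x=[4.2956] v=[-2.5747]
Step 10: x=[4.0924] v=[-2.0321]
Step 11: x=[3.9557] v=[-1.3675]
Step 12: x=[3.8936] v=[-0.6209]
Step 13: x=[3.9099] v=[0.1629]
First v>=0 after going negative at step 13, time=1.3000

Answer: 1.3000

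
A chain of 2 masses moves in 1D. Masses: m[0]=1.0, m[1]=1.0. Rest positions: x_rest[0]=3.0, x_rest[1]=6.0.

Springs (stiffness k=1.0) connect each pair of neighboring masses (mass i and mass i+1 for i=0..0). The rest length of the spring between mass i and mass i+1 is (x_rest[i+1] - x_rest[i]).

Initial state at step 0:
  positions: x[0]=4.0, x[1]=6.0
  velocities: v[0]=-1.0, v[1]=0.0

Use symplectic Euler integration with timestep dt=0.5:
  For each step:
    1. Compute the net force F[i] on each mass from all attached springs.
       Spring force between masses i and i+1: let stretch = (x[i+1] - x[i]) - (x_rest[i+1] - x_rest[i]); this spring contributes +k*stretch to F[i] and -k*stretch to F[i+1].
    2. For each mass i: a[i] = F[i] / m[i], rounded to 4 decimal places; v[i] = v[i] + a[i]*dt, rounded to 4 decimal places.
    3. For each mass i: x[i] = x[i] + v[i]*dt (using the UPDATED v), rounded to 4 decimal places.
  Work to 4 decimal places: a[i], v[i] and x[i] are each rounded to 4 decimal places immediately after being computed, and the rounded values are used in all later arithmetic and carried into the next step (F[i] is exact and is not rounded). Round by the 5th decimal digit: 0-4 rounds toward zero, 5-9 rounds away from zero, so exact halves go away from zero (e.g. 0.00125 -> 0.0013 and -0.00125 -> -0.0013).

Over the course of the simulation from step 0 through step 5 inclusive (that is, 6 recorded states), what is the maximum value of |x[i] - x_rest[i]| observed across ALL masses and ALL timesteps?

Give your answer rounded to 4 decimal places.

Answer: 1.1250

Derivation:
Step 0: x=[4.0000 6.0000] v=[-1.0000 0.0000]
Step 1: x=[3.2500 6.2500] v=[-1.5000 0.5000]
Step 2: x=[2.5000 6.5000] v=[-1.5000 0.5000]
Step 3: x=[2.0000 6.5000] v=[-1.0000 0.0000]
Step 4: x=[1.8750 6.1250] v=[-0.2500 -0.7500]
Step 5: x=[2.0625 5.4375] v=[0.3750 -1.3750]
Max displacement = 1.1250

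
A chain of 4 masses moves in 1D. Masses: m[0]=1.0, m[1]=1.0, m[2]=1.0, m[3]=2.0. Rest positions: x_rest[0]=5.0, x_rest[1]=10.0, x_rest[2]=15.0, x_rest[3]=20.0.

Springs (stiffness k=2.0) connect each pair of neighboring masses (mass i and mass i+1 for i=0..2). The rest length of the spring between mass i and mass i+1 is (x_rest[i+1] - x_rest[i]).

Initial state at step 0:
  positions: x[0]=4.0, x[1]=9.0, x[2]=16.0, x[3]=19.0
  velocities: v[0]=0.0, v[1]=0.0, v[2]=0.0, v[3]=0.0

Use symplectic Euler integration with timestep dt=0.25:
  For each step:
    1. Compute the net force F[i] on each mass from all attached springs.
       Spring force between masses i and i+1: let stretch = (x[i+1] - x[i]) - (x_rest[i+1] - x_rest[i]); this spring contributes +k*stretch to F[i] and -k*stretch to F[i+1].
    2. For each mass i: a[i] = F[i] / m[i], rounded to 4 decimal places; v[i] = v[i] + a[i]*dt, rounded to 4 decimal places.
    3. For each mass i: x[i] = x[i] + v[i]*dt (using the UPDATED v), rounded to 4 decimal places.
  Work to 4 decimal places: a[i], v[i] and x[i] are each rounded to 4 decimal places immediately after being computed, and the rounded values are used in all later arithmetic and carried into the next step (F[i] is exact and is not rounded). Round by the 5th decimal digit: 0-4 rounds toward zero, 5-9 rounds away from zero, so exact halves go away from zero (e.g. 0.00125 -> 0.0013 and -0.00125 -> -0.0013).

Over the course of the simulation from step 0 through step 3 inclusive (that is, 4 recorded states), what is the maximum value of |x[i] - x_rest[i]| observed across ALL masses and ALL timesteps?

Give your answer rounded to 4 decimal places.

Step 0: x=[4.0000 9.0000 16.0000 19.0000] v=[0.0000 0.0000 0.0000 0.0000]
Step 1: x=[4.0000 9.2500 15.5000 19.1250] v=[0.0000 1.0000 -2.0000 0.5000]
Step 2: x=[4.0313 9.6250 14.6719 19.3360] v=[0.1250 1.5000 -3.3125 0.8438]
Step 3: x=[4.1368 9.9317 13.7959 19.5680] v=[0.4219 1.2266 -3.5039 0.9278]
Max displacement = 1.2041

Answer: 1.2041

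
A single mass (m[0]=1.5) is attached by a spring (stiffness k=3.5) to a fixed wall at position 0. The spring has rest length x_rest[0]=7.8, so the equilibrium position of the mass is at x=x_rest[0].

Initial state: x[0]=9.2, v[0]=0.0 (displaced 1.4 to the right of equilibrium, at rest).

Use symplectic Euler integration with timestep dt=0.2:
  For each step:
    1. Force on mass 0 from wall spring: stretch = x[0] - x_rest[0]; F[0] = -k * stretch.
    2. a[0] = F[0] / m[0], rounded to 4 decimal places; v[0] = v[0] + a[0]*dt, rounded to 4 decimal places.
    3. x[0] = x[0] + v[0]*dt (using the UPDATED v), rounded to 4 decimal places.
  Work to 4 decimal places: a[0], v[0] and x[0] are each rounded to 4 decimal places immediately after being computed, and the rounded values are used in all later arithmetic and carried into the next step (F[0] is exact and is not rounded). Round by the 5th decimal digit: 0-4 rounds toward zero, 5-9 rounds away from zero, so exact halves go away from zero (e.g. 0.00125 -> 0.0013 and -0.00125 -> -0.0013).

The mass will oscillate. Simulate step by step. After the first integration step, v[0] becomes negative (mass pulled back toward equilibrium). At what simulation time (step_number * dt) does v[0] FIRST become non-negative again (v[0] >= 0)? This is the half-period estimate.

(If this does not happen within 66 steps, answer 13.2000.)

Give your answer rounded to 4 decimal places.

Answer: 2.2000

Derivation:
Step 0: x=[9.2000] v=[0.0000]
Step 1: x=[9.0693] v=[-0.6533]
Step 2: x=[8.8202] v=[-1.2456]
Step 3: x=[8.4759] v=[-1.7217]
Step 4: x=[8.0685] v=[-2.0371]
Step 5: x=[7.6360] v=[-2.1624]
Step 6: x=[7.2188] v=[-2.0859]
Step 7: x=[6.8559] v=[-1.8147]
Step 8: x=[6.5811] v=[-1.3741]
Step 9: x=[6.4200] v=[-0.8053]
Step 10: x=[6.3877] v=[-0.1613]
Step 11: x=[6.4873] v=[0.4978]
First v>=0 after going negative at step 11, time=2.2000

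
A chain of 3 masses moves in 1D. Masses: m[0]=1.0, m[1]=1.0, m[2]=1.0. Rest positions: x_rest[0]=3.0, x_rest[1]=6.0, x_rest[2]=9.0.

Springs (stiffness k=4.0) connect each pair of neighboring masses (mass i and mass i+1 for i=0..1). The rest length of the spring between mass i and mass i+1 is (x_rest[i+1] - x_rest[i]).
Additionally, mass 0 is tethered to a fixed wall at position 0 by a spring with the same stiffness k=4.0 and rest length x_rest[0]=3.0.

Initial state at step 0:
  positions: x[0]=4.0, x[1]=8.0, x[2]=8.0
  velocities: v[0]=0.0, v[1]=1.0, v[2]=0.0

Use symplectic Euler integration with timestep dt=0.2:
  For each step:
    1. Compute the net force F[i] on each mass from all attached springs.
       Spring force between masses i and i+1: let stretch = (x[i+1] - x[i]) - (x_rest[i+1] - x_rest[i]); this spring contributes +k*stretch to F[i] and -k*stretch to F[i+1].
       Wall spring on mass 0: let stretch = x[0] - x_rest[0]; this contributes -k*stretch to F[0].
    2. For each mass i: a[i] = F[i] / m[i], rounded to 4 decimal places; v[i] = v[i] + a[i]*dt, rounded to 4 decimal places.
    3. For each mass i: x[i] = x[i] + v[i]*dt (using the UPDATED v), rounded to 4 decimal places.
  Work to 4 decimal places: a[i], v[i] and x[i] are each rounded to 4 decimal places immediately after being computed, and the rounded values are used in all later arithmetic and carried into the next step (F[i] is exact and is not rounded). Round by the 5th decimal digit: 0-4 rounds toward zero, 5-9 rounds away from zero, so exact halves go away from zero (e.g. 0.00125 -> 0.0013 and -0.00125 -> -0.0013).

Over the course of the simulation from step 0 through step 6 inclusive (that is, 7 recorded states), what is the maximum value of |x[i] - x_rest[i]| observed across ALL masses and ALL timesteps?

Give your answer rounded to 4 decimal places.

Step 0: x=[4.0000 8.0000 8.0000] v=[0.0000 1.0000 0.0000]
Step 1: x=[4.0000 7.5600 8.4800] v=[0.0000 -2.2000 2.4000]
Step 2: x=[3.9296 6.6976 9.2928] v=[-0.3520 -4.3120 4.0640]
Step 3: x=[3.6733 5.8076 10.1704] v=[-1.2813 -4.4502 4.3878]
Step 4: x=[3.1708 5.2741 10.8299] v=[-2.5125 -2.6674 3.2976]
Step 5: x=[2.4975 5.2930 11.0805] v=[-3.3665 0.0946 1.2530]
Step 6: x=[1.8719 5.7906 10.8851] v=[-3.1281 2.4882 -0.9770]
Max displacement = 2.0805

Answer: 2.0805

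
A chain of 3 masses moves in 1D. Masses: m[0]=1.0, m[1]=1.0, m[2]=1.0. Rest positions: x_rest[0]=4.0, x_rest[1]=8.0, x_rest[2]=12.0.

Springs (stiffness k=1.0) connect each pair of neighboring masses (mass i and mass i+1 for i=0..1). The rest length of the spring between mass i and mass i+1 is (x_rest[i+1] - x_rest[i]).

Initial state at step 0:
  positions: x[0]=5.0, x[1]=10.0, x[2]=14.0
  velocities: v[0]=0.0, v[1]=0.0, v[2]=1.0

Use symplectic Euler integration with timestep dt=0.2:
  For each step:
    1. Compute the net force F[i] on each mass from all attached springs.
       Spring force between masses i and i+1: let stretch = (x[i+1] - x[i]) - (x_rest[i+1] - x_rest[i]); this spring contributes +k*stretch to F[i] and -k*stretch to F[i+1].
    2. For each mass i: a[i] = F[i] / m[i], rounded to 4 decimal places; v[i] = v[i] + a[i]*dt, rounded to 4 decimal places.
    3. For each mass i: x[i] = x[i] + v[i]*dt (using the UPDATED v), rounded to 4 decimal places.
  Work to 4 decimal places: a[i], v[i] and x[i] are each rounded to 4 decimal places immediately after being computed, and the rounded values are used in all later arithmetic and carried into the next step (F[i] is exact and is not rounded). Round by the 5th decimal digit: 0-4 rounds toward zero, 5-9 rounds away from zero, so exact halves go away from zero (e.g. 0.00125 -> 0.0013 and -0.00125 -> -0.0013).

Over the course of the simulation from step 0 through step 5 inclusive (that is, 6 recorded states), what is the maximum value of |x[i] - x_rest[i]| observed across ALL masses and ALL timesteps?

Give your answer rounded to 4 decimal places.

Step 0: x=[5.0000 10.0000 14.0000] v=[0.0000 0.0000 1.0000]
Step 1: x=[5.0400 9.9600 14.2000] v=[0.2000 -0.2000 1.0000]
Step 2: x=[5.1168 9.8928 14.3904] v=[0.3840 -0.3360 0.9520]
Step 3: x=[5.2246 9.8145 14.5609] v=[0.5392 -0.3917 0.8525]
Step 4: x=[5.3560 9.7424 14.7015] v=[0.6572 -0.3604 0.7032]
Step 5: x=[5.5029 9.6932 14.8038] v=[0.7345 -0.2459 0.5114]
Max displacement = 2.8038

Answer: 2.8038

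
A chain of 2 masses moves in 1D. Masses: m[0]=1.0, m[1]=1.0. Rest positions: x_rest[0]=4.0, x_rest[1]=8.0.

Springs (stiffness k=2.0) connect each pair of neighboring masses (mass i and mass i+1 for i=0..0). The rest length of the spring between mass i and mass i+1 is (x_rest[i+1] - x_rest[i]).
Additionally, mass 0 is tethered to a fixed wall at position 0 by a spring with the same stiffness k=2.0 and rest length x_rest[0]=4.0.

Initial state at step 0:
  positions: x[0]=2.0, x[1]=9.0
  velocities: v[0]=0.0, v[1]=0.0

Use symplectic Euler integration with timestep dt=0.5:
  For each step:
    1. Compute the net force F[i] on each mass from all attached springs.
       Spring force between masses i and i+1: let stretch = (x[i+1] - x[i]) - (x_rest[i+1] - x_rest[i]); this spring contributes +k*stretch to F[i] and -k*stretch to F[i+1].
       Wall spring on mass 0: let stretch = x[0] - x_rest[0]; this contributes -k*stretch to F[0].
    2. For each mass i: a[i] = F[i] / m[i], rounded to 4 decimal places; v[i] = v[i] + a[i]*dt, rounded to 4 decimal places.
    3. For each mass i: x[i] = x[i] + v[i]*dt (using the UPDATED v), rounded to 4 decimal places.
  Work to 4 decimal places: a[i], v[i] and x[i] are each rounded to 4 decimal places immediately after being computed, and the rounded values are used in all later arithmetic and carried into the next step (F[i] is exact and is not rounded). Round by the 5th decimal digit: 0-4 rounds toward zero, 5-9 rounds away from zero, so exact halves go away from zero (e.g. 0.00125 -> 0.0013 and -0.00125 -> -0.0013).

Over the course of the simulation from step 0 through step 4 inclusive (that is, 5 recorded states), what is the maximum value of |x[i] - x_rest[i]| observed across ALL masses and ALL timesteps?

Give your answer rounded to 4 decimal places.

Answer: 2.2500

Derivation:
Step 0: x=[2.0000 9.0000] v=[0.0000 0.0000]
Step 1: x=[4.5000 7.5000] v=[5.0000 -3.0000]
Step 2: x=[6.2500 6.5000] v=[3.5000 -2.0000]
Step 3: x=[5.0000 7.3750] v=[-2.5000 1.7500]
Step 4: x=[2.4375 9.0625] v=[-5.1250 3.3750]
Max displacement = 2.2500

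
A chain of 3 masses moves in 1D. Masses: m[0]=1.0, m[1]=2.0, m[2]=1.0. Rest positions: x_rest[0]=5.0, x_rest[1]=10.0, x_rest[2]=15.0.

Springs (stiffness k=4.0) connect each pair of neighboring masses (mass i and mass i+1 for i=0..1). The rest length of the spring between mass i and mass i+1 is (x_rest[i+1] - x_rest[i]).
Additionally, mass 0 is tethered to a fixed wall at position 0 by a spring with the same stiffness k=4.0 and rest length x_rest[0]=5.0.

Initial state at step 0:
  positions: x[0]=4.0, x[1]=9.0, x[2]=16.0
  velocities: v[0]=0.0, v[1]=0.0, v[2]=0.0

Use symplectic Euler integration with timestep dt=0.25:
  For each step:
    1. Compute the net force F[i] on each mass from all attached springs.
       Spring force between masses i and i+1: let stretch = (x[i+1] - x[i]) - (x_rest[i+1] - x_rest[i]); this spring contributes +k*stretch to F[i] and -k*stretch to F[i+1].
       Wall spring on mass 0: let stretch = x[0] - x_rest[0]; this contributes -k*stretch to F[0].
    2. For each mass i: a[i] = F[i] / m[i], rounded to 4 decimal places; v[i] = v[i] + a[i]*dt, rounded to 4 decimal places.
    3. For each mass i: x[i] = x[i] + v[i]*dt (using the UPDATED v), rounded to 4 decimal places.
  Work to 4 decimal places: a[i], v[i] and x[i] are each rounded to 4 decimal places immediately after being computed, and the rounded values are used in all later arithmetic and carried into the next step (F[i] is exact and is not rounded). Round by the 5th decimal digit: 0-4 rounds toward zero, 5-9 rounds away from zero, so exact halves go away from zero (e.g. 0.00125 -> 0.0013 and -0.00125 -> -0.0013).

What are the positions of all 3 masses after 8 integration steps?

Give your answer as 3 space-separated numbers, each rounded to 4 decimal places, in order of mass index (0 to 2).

Answer: 4.7601 9.7321 15.6299

Derivation:
Step 0: x=[4.0000 9.0000 16.0000] v=[0.0000 0.0000 0.0000]
Step 1: x=[4.2500 9.2500 15.5000] v=[1.0000 1.0000 -2.0000]
Step 2: x=[4.6875 9.6563 14.6875] v=[1.7500 1.6250 -3.2500]
Step 3: x=[5.1953 10.0704 13.8672] v=[2.0313 1.6562 -3.2812]
Step 4: x=[5.6231 10.3497 13.3477] v=[1.7111 1.1171 -2.0780]
Step 5: x=[5.8268 10.4129 13.3287] v=[0.8146 0.2528 -0.0760]
Step 6: x=[5.7203 10.2673 13.8308] v=[-0.4261 -0.5824 2.0082]
Step 7: x=[5.3205 9.9988 14.6920] v=[-1.5994 -1.0742 3.4447]
Step 8: x=[4.7601 9.7321 15.6299] v=[-2.2416 -1.0668 3.7515]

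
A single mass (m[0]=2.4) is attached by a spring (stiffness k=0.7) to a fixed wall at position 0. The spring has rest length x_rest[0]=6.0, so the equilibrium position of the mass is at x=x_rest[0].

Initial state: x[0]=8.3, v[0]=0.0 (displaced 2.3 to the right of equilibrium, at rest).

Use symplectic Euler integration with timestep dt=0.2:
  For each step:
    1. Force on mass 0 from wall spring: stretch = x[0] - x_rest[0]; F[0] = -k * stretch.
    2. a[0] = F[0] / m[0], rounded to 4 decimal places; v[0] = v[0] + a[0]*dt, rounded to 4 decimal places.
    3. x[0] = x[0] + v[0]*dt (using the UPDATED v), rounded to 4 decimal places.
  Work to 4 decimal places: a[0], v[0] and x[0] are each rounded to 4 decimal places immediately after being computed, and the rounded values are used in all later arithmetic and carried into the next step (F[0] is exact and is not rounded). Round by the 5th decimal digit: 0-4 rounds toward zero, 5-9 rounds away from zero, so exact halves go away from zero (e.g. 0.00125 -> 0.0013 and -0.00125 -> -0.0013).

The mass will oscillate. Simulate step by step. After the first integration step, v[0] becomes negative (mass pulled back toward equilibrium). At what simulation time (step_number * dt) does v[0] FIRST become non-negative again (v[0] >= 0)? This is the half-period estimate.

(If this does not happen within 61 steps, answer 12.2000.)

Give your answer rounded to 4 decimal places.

Answer: 6.0000

Derivation:
Step 0: x=[8.3000] v=[0.0000]
Step 1: x=[8.2732] v=[-0.1342]
Step 2: x=[8.2198] v=[-0.2668]
Step 3: x=[8.1405] v=[-0.3963]
Step 4: x=[8.0363] v=[-0.5212]
Step 5: x=[7.9083] v=[-0.6400]
Step 6: x=[7.7580] v=[-0.7513]
Step 7: x=[7.5872] v=[-0.8539]
Step 8: x=[7.3979] v=[-0.9465]
Step 9: x=[7.1923] v=[-1.0280]
Step 10: x=[6.9728] v=[-1.0976]
Step 11: x=[6.7419] v=[-1.1543]
Step 12: x=[6.5024] v=[-1.1976]
Step 13: x=[6.2570] v=[-1.2269]
Step 14: x=[6.0086] v=[-1.2419]
Step 15: x=[5.7601] v=[-1.2424]
Step 16: x=[5.5144] v=[-1.2284]
Step 17: x=[5.2744] v=[-1.2001]
Step 18: x=[5.0428] v=[-1.1578]
Step 19: x=[4.8224] v=[-1.1020]
Step 20: x=[4.6157] v=[-1.0333]
Step 21: x=[4.4252] v=[-0.9525]
Step 22: x=[4.2531] v=[-0.8606]
Step 23: x=[4.1014] v=[-0.7587]
Step 24: x=[3.9718] v=[-0.6479]
Step 25: x=[3.8659] v=[-0.5296]
Step 26: x=[3.7849] v=[-0.4051]
Step 27: x=[3.7297] v=[-0.2759]
Step 28: x=[3.7010] v=[-0.1435]
Step 29: x=[3.6991] v=[-0.0094]
Step 30: x=[3.7241] v=[0.1248]
First v>=0 after going negative at step 30, time=6.0000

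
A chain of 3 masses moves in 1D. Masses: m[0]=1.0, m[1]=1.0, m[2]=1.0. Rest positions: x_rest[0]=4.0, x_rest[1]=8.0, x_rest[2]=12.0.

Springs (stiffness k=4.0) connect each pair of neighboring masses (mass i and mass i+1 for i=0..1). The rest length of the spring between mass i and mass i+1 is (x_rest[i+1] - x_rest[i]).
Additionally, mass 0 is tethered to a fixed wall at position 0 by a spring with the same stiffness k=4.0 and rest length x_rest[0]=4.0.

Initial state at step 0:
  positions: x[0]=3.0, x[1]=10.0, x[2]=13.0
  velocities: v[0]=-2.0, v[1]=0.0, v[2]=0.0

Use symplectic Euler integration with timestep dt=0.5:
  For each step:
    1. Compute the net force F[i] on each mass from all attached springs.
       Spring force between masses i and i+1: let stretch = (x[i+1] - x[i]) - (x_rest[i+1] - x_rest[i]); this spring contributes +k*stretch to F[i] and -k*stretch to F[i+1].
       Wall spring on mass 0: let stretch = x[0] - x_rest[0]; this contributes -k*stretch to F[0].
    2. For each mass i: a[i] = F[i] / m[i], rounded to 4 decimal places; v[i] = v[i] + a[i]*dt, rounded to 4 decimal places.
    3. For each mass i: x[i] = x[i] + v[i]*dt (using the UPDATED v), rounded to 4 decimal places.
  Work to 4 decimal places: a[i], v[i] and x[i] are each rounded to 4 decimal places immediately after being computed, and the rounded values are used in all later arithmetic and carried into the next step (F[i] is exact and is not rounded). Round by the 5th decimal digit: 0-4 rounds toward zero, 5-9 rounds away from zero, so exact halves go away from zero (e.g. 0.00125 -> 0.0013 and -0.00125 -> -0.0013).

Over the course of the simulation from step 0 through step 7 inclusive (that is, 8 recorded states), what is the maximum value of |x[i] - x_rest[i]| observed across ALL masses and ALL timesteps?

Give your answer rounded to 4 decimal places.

Step 0: x=[3.0000 10.0000 13.0000] v=[-2.0000 0.0000 0.0000]
Step 1: x=[6.0000 6.0000 14.0000] v=[6.0000 -8.0000 2.0000]
Step 2: x=[3.0000 10.0000 11.0000] v=[-6.0000 8.0000 -6.0000]
Step 3: x=[4.0000 8.0000 11.0000] v=[2.0000 -4.0000 0.0000]
Step 4: x=[5.0000 5.0000 12.0000] v=[2.0000 -6.0000 2.0000]
Step 5: x=[1.0000 9.0000 10.0000] v=[-8.0000 8.0000 -4.0000]
Step 6: x=[4.0000 6.0000 11.0000] v=[6.0000 -6.0000 2.0000]
Step 7: x=[5.0000 6.0000 11.0000] v=[2.0000 0.0000 0.0000]
Max displacement = 3.0000

Answer: 3.0000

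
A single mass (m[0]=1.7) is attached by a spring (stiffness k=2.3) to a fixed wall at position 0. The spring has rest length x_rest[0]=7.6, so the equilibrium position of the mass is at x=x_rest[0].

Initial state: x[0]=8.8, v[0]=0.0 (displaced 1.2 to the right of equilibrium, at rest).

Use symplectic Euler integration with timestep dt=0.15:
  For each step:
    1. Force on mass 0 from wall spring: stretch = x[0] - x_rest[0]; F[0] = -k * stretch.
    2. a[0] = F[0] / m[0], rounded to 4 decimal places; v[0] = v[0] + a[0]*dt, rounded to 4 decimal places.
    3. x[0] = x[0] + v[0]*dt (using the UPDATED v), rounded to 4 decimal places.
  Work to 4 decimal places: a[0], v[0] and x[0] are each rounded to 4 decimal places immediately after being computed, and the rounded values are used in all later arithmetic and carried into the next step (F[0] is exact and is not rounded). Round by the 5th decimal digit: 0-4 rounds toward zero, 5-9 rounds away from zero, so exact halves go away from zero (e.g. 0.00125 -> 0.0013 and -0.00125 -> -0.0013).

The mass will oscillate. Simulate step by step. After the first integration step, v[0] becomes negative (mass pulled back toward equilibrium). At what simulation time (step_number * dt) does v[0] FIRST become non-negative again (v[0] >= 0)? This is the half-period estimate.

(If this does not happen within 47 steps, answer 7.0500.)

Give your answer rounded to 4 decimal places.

Answer: 2.7000

Derivation:
Step 0: x=[8.8000] v=[0.0000]
Step 1: x=[8.7635] v=[-0.2435]
Step 2: x=[8.6916] v=[-0.4796]
Step 3: x=[8.5864] v=[-0.7011]
Step 4: x=[8.4512] v=[-0.9013]
Step 5: x=[8.2901] v=[-1.0740]
Step 6: x=[8.1080] v=[-1.2141]
Step 7: x=[7.9104] v=[-1.3172]
Step 8: x=[7.7034] v=[-1.3802]
Step 9: x=[7.4932] v=[-1.4012]
Step 10: x=[7.2863] v=[-1.3795]
Step 11: x=[7.0889] v=[-1.3158]
Step 12: x=[6.9071] v=[-1.2121]
Step 13: x=[6.7464] v=[-1.0715]
Step 14: x=[6.6117] v=[-0.8983]
Step 15: x=[6.5070] v=[-0.6977]
Step 16: x=[6.4356] v=[-0.4759]
Step 17: x=[6.3997] v=[-0.2396]
Step 18: x=[6.4003] v=[0.0040]
First v>=0 after going negative at step 18, time=2.7000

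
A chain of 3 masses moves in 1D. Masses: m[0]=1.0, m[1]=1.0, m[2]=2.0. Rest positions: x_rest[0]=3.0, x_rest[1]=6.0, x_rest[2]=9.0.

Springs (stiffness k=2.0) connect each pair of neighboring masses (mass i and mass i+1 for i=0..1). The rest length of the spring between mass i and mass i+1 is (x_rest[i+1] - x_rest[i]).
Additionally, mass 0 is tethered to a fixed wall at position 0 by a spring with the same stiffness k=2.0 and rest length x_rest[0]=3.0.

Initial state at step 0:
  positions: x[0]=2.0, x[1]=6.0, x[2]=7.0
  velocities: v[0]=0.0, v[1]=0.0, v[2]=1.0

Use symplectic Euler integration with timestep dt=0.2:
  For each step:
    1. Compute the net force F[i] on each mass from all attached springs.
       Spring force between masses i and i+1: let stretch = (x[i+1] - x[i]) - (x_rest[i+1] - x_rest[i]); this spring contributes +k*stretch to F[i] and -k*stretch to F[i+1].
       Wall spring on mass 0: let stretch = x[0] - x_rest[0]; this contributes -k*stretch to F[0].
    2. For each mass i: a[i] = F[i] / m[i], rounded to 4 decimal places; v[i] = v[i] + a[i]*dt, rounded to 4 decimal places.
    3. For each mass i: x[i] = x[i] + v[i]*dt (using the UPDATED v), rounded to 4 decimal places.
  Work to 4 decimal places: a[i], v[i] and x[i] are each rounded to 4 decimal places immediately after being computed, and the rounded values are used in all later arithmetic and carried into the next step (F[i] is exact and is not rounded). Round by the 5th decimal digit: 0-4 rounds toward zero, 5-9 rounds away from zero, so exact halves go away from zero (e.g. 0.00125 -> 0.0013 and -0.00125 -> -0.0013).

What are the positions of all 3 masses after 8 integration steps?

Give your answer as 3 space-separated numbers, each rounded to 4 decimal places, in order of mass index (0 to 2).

Step 0: x=[2.0000 6.0000 7.0000] v=[0.0000 0.0000 1.0000]
Step 1: x=[2.1600 5.7600 7.2800] v=[0.8000 -1.2000 1.4000]
Step 2: x=[2.4352 5.3536 7.6192] v=[1.3760 -2.0320 1.6960]
Step 3: x=[2.7491 4.8950 7.9878] v=[1.5693 -2.2931 1.8429]
Step 4: x=[3.0147 4.5121 8.3527] v=[1.3280 -1.9143 1.8243]
Step 5: x=[3.1589 4.3167 8.6839] v=[0.7211 -0.9770 1.6562]
Step 6: x=[3.1430 4.3781 8.9605] v=[-0.0793 0.3068 1.3828]
Step 7: x=[2.9745 4.7072 9.1738] v=[-0.8425 1.6457 1.0663]
Step 8: x=[2.7067 5.2551 9.3284] v=[-1.3392 2.7393 0.7730]

Answer: 2.7067 5.2551 9.3284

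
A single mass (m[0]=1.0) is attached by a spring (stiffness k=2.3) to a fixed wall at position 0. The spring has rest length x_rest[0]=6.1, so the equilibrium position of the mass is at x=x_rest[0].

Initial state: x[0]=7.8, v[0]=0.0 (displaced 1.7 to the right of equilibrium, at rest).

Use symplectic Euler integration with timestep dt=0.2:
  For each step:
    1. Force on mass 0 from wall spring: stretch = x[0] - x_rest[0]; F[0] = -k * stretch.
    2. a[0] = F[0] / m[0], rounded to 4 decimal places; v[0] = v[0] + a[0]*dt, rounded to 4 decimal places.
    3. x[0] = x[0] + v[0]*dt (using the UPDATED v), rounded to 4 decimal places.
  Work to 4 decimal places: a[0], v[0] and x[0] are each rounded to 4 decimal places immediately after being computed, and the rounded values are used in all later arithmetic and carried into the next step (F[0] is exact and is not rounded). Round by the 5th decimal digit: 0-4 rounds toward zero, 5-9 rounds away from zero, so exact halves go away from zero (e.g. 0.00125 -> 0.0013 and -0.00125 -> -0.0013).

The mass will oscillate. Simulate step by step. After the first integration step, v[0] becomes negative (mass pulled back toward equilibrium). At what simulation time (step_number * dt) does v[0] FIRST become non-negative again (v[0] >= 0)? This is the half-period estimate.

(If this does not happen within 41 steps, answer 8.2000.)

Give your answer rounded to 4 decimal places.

Answer: 2.2000

Derivation:
Step 0: x=[7.8000] v=[0.0000]
Step 1: x=[7.6436] v=[-0.7820]
Step 2: x=[7.3452] v=[-1.4921]
Step 3: x=[6.9322] v=[-2.0649]
Step 4: x=[6.4427] v=[-2.4477]
Step 5: x=[5.9216] v=[-2.6053]
Step 6: x=[5.4170] v=[-2.5232]
Step 7: x=[4.9752] v=[-2.2090]
Step 8: x=[4.6369] v=[-1.6916]
Step 9: x=[4.4332] v=[-1.0186]
Step 10: x=[4.3828] v=[-0.2519]
Step 11: x=[4.4904] v=[0.5380]
First v>=0 after going negative at step 11, time=2.2000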